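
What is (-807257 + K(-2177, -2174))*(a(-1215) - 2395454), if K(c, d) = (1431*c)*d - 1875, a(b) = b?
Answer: -16229822585971214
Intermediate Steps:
K(c, d) = -1875 + 1431*c*d (K(c, d) = 1431*c*d - 1875 = -1875 + 1431*c*d)
(-807257 + K(-2177, -2174))*(a(-1215) - 2395454) = (-807257 + (-1875 + 1431*(-2177)*(-2174)))*(-1215 - 2395454) = (-807257 + (-1875 + 6772633938))*(-2396669) = (-807257 + 6772632063)*(-2396669) = 6771824806*(-2396669) = -16229822585971214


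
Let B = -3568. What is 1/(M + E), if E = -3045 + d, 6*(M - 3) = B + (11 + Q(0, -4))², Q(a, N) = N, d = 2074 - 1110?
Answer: -2/5329 ≈ -0.00037530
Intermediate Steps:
d = 964
M = -1167/2 (M = 3 + (-3568 + (11 - 4)²)/6 = 3 + (-3568 + 7²)/6 = 3 + (-3568 + 49)/6 = 3 + (⅙)*(-3519) = 3 - 1173/2 = -1167/2 ≈ -583.50)
E = -2081 (E = -3045 + 964 = -2081)
1/(M + E) = 1/(-1167/2 - 2081) = 1/(-5329/2) = -2/5329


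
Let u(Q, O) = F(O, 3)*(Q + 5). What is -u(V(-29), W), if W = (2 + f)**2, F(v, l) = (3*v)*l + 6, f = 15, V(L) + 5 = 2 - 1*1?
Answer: -2607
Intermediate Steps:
V(L) = -4 (V(L) = -5 + (2 - 1*1) = -5 + (2 - 1) = -5 + 1 = -4)
F(v, l) = 6 + 3*l*v (F(v, l) = 3*l*v + 6 = 6 + 3*l*v)
W = 289 (W = (2 + 15)**2 = 17**2 = 289)
u(Q, O) = (5 + Q)*(6 + 9*O) (u(Q, O) = (6 + 3*3*O)*(Q + 5) = (6 + 9*O)*(5 + Q) = (5 + Q)*(6 + 9*O))
-u(V(-29), W) = -3*(2 + 3*289)*(5 - 4) = -3*(2 + 867) = -3*869 = -1*2607 = -2607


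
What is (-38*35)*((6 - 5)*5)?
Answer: -6650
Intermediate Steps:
(-38*35)*((6 - 5)*5) = -1330*5 = -6650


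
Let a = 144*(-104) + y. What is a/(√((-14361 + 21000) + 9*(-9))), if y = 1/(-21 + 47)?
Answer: -389375*√6558/170508 ≈ -184.93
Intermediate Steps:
y = 1/26 ≈ 0.038462
a = -389375/26 (a = 144*(-104) + 1/26 = -14976 + 1/26 = -389375/26 ≈ -14976.)
a/(√((-14361 + 21000) + 9*(-9))) = -389375/(26*√((-14361 + 21000) + 9*(-9))) = -389375/(26*√(6639 - 81)) = -389375*√6558/6558/26 = -389375*√6558/170508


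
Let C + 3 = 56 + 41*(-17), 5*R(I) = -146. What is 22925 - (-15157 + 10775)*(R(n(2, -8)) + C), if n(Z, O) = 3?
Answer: -14635187/5 ≈ -2.9270e+6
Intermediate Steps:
R(I) = -146/5 (R(I) = (1/5)*(-146) = -146/5)
C = -644 (C = -3 + (56 + 41*(-17)) = -3 + (56 - 697) = -3 - 641 = -644)
22925 - (-15157 + 10775)*(R(n(2, -8)) + C) = 22925 - (-15157 + 10775)*(-146/5 - 644) = 22925 - (-4382)*(-3366)/5 = 22925 - 1*14749812/5 = 22925 - 14749812/5 = -14635187/5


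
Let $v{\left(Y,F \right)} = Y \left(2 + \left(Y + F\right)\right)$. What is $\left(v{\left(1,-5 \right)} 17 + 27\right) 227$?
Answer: $-1589$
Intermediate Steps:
$v{\left(Y,F \right)} = Y \left(2 + F + Y\right)$ ($v{\left(Y,F \right)} = Y \left(2 + \left(F + Y\right)\right) = Y \left(2 + F + Y\right)$)
$\left(v{\left(1,-5 \right)} 17 + 27\right) 227 = \left(1 \left(2 - 5 + 1\right) 17 + 27\right) 227 = \left(1 \left(-2\right) 17 + 27\right) 227 = \left(\left(-2\right) 17 + 27\right) 227 = \left(-34 + 27\right) 227 = \left(-7\right) 227 = -1589$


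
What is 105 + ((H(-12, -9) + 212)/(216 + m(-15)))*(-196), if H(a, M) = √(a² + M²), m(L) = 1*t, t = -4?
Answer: -5558/53 ≈ -104.87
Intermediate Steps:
m(L) = -4 (m(L) = 1*(-4) = -4)
H(a, M) = √(M² + a²)
105 + ((H(-12, -9) + 212)/(216 + m(-15)))*(-196) = 105 + ((√((-9)² + (-12)²) + 212)/(216 - 4))*(-196) = 105 + ((√(81 + 144) + 212)/212)*(-196) = 105 + ((√225 + 212)*(1/212))*(-196) = 105 + ((15 + 212)*(1/212))*(-196) = 105 + (227*(1/212))*(-196) = 105 + (227/212)*(-196) = 105 - 11123/53 = -5558/53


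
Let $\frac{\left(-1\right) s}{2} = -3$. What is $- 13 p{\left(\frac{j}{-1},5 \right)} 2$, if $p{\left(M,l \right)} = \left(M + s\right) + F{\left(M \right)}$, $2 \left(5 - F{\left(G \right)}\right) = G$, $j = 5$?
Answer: $-221$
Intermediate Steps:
$s = 6$ ($s = \left(-2\right) \left(-3\right) = 6$)
$F{\left(G \right)} = 5 - \frac{G}{2}$
$p{\left(M,l \right)} = 11 + \frac{M}{2}$ ($p{\left(M,l \right)} = \left(M + 6\right) - \left(-5 + \frac{M}{2}\right) = \left(6 + M\right) - \left(-5 + \frac{M}{2}\right) = 11 + \frac{M}{2}$)
$- 13 p{\left(\frac{j}{-1},5 \right)} 2 = - 13 \left(11 + \frac{5 \frac{1}{-1}}{2}\right) 2 = - 13 \left(11 + \frac{5 \left(-1\right)}{2}\right) 2 = - 13 \left(11 + \frac{1}{2} \left(-5\right)\right) 2 = - 13 \left(11 - \frac{5}{2}\right) 2 = \left(-13\right) \frac{17}{2} \cdot 2 = \left(- \frac{221}{2}\right) 2 = -221$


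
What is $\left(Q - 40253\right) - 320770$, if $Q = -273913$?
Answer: $-634936$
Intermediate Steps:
$\left(Q - 40253\right) - 320770 = \left(-273913 - 40253\right) - 320770 = -314166 - 320770 = -634936$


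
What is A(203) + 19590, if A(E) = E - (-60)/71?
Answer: 1405363/71 ≈ 19794.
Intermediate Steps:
A(E) = 60/71 + E (A(E) = E - (-60)/71 = E - 1*(-60/71) = E + 60/71 = 60/71 + E)
A(203) + 19590 = (60/71 + 203) + 19590 = 14473/71 + 19590 = 1405363/71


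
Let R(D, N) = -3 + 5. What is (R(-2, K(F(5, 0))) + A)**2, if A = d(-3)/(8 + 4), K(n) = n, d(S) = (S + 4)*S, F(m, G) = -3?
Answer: 49/16 ≈ 3.0625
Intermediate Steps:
d(S) = S*(4 + S) (d(S) = (4 + S)*S = S*(4 + S))
A = -1/4 (A = (-3*(4 - 3))/(8 + 4) = (-3*1)/12 = (1/12)*(-3) = -1/4 ≈ -0.25000)
R(D, N) = 2
(R(-2, K(F(5, 0))) + A)**2 = (2 - 1/4)**2 = (7/4)**2 = 49/16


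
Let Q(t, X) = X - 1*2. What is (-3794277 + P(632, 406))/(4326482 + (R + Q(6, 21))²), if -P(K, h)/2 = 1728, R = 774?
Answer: -1265911/1651777 ≈ -0.76639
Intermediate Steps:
Q(t, X) = -2 + X (Q(t, X) = X - 2 = -2 + X)
P(K, h) = -3456 (P(K, h) = -2*1728 = -3456)
(-3794277 + P(632, 406))/(4326482 + (R + Q(6, 21))²) = (-3794277 - 3456)/(4326482 + (774 + (-2 + 21))²) = -3797733/(4326482 + (774 + 19)²) = -3797733/(4326482 + 793²) = -3797733/(4326482 + 628849) = -3797733/4955331 = -3797733*1/4955331 = -1265911/1651777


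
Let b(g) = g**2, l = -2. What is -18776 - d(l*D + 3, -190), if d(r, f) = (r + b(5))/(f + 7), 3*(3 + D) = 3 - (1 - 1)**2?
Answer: -3435976/183 ≈ -18776.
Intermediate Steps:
D = -2 (D = -3 + (3 - (1 - 1)**2)/3 = -3 + (3 - 1*0**2)/3 = -3 + (3 - 1*0)/3 = -3 + (3 + 0)/3 = -3 + (1/3)*3 = -3 + 1 = -2)
d(r, f) = (25 + r)/(7 + f) (d(r, f) = (r + 5**2)/(f + 7) = (r + 25)/(7 + f) = (25 + r)/(7 + f))
-18776 - d(l*D + 3, -190) = -18776 - (25 + (-2*(-2) + 3))/(7 - 190) = -18776 - (25 + (4 + 3))/(-183) = -18776 - (-1)*(25 + 7)/183 = -18776 - (-1)*32/183 = -18776 - 1*(-32/183) = -18776 + 32/183 = -3435976/183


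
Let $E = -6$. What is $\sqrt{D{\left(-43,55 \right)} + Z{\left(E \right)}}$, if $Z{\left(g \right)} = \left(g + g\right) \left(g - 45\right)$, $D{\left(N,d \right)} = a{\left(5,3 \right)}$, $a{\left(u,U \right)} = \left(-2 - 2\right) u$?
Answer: $4 \sqrt{37} \approx 24.331$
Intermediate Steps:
$a{\left(u,U \right)} = - 4 u$
$D{\left(N,d \right)} = -20$ ($D{\left(N,d \right)} = \left(-4\right) 5 = -20$)
$Z{\left(g \right)} = 2 g \left(-45 + g\right)$
$\sqrt{D{\left(-43,55 \right)} + Z{\left(E \right)}} = \sqrt{-20 + 2 \left(-6\right) \left(-45 - 6\right)} = \sqrt{-20 + 2 \left(-6\right) \left(-51\right)} = \sqrt{-20 + 612} = \sqrt{592} = 4 \sqrt{37}$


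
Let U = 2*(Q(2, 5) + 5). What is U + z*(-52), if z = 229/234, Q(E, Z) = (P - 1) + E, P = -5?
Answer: -440/9 ≈ -48.889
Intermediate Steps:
Q(E, Z) = -6 + E (Q(E, Z) = (-5 - 1) + E = -6 + E)
z = 229/234 (z = 229*(1/234) = 229/234 ≈ 0.97863)
U = 2 (U = 2*((-6 + 2) + 5) = 2*(-4 + 5) = 2*1 = 2)
U + z*(-52) = 2 + (229/234)*(-52) = 2 - 458/9 = -440/9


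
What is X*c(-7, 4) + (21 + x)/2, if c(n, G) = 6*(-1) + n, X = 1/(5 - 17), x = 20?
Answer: 259/12 ≈ 21.583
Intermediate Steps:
X = -1/12 (X = 1/(-12) = -1/12 ≈ -0.083333)
c(n, G) = -6 + n
X*c(-7, 4) + (21 + x)/2 = -(-6 - 7)/12 + (21 + 20)/2 = -1/12*(-13) + 41*(½) = 13/12 + 41/2 = 259/12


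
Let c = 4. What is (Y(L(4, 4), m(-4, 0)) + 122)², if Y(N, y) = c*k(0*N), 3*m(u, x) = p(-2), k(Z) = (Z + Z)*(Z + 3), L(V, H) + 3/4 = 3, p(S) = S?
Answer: 14884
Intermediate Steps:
L(V, H) = 9/4 (L(V, H) = -¾ + 3 = 9/4)
k(Z) = 2*Z*(3 + Z) (k(Z) = (2*Z)*(3 + Z) = 2*Z*(3 + Z))
m(u, x) = -⅔ (m(u, x) = (⅓)*(-2) = -⅔)
Y(N, y) = 0 (Y(N, y) = 4*(2*(0*N)*(3 + 0*N)) = 4*(2*0*(3 + 0)) = 4*(2*0*3) = 4*0 = 0)
(Y(L(4, 4), m(-4, 0)) + 122)² = (0 + 122)² = 122² = 14884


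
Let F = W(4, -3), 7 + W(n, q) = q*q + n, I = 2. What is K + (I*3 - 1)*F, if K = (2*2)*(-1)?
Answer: 26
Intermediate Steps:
W(n, q) = -7 + n + q² (W(n, q) = -7 + (q*q + n) = -7 + (q² + n) = -7 + (n + q²) = -7 + n + q²)
F = 6 (F = -7 + 4 + (-3)² = -7 + 4 + 9 = 6)
K = -4 (K = 4*(-1) = -4)
K + (I*3 - 1)*F = -4 + (2*3 - 1)*6 = -4 + (6 - 1)*6 = -4 + 5*6 = -4 + 30 = 26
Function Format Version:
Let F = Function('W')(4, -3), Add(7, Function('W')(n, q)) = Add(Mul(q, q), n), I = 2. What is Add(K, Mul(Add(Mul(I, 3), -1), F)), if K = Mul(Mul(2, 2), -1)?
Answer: 26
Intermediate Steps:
Function('W')(n, q) = Add(-7, n, Pow(q, 2)) (Function('W')(n, q) = Add(-7, Add(Mul(q, q), n)) = Add(-7, Add(Pow(q, 2), n)) = Add(-7, Add(n, Pow(q, 2))) = Add(-7, n, Pow(q, 2)))
F = 6 (F = Add(-7, 4, Pow(-3, 2)) = Add(-7, 4, 9) = 6)
K = -4 (K = Mul(4, -1) = -4)
Add(K, Mul(Add(Mul(I, 3), -1), F)) = Add(-4, Mul(Add(Mul(2, 3), -1), 6)) = Add(-4, Mul(Add(6, -1), 6)) = Add(-4, Mul(5, 6)) = Add(-4, 30) = 26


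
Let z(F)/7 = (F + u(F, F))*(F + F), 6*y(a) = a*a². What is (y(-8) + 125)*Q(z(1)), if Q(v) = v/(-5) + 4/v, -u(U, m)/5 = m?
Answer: 13243/30 ≈ 441.43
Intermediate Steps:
u(U, m) = -5*m
y(a) = a³/6 (y(a) = (a*a²)/6 = a³/6)
z(F) = -56*F² (z(F) = 7*((F - 5*F)*(F + F)) = 7*((-4*F)*(2*F)) = 7*(-8*F²) = -56*F²)
Q(v) = 4/v - v/5 (Q(v) = v*(-⅕) + 4/v = -v/5 + 4/v = 4/v - v/5)
(y(-8) + 125)*Q(z(1)) = ((⅙)*(-8)³ + 125)*(4/((-56*1²)) - (-56)*1²/5) = ((⅙)*(-512) + 125)*(4/((-56*1)) - (-56)/5) = (-256/3 + 125)*(4/(-56) - ⅕*(-56)) = 119*(4*(-1/56) + 56/5)/3 = 119*(-1/14 + 56/5)/3 = (119/3)*(779/70) = 13243/30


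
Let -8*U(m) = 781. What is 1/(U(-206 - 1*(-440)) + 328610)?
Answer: 8/2628099 ≈ 3.0440e-6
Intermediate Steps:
U(m) = -781/8 (U(m) = -1/8*781 = -781/8)
1/(U(-206 - 1*(-440)) + 328610) = 1/(-781/8 + 328610) = 1/(2628099/8) = 8/2628099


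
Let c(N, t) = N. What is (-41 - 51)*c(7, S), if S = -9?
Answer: -644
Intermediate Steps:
(-41 - 51)*c(7, S) = (-41 - 51)*7 = -92*7 = -644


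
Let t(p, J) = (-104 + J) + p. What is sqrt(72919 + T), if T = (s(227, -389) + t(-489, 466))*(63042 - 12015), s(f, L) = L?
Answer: I*sqrt(26257013) ≈ 5124.2*I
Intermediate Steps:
t(p, J) = -104 + J + p
T = -26329932 (T = (-389 + (-104 + 466 - 489))*(63042 - 12015) = (-389 - 127)*51027 = -516*51027 = -26329932)
sqrt(72919 + T) = sqrt(72919 - 26329932) = sqrt(-26257013) = I*sqrt(26257013)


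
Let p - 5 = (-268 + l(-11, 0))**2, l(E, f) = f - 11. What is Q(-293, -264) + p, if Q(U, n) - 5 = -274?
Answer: 77577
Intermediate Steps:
l(E, f) = -11 + f
p = 77846 (p = 5 + (-268 + (-11 + 0))**2 = 5 + (-268 - 11)**2 = 5 + (-279)**2 = 5 + 77841 = 77846)
Q(U, n) = -269 (Q(U, n) = 5 - 274 = -269)
Q(-293, -264) + p = -269 + 77846 = 77577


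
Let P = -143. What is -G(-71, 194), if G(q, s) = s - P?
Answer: -337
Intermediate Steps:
G(q, s) = 143 + s (G(q, s) = s - 1*(-143) = s + 143 = 143 + s)
-G(-71, 194) = -(143 + 194) = -1*337 = -337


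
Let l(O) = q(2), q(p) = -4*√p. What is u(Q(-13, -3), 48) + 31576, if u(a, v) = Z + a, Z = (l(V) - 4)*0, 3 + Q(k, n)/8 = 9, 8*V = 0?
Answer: 31624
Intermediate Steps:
V = 0 (V = (⅛)*0 = 0)
l(O) = -4*√2
Q(k, n) = 48 (Q(k, n) = -24 + 8*9 = -24 + 72 = 48)
Z = 0 (Z = (-4*√2 - 4)*0 = (-4 - 4*√2)*0 = 0)
u(a, v) = a (u(a, v) = 0 + a = a)
u(Q(-13, -3), 48) + 31576 = 48 + 31576 = 31624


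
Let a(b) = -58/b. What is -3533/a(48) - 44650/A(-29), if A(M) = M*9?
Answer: 807778/261 ≈ 3094.9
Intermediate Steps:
A(M) = 9*M
-3533/a(48) - 44650/A(-29) = -3533/((-58/48)) - 44650/(9*(-29)) = -3533/((-58*1/48)) - 44650/(-261) = -3533/(-29/24) - 44650*(-1/261) = -3533*(-24/29) + 44650/261 = 84792/29 + 44650/261 = 807778/261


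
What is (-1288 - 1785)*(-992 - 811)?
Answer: 5540619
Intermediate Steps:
(-1288 - 1785)*(-992 - 811) = -3073*(-1803) = 5540619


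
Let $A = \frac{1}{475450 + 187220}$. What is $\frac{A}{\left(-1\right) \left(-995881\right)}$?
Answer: $\frac{1}{659940462270} \approx 1.5153 \cdot 10^{-12}$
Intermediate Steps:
$A = \frac{1}{662670} \approx 1.509 \cdot 10^{-6}$
$\frac{A}{\left(-1\right) \left(-995881\right)} = \frac{1}{662670 \left(\left(-1\right) \left(-995881\right)\right)} = \frac{1}{662670 \cdot 995881} = \frac{1}{662670} \cdot \frac{1}{995881} = \frac{1}{659940462270}$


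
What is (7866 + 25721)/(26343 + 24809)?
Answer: 33587/51152 ≈ 0.65661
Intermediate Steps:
(7866 + 25721)/(26343 + 24809) = 33587/51152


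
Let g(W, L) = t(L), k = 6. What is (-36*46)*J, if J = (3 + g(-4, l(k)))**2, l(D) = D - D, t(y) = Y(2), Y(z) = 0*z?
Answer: -14904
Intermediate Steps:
Y(z) = 0
t(y) = 0
l(D) = 0
g(W, L) = 0
J = 9 (J = (3 + 0)**2 = 3**2 = 9)
(-36*46)*J = -36*46*9 = -1656*9 = -14904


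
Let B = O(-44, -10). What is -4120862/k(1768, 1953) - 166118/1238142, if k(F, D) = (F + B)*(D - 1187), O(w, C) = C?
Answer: -443825955709/138943057098 ≈ -3.1943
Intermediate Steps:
B = -10
k(F, D) = (-1187 + D)*(-10 + F) (k(F, D) = (F - 10)*(D - 1187) = (-10 + F)*(-1187 + D) = (-1187 + D)*(-10 + F))
-4120862/k(1768, 1953) - 166118/1238142 = -4120862/(11870 - 1187*1768 - 10*1953 + 1953*1768) - 166118/1238142 = -4120862/(11870 - 2098616 - 19530 + 3452904) - 166118*1/1238142 = -4120862/1346628 - 83059/619071 = -4120862*1/1346628 - 83059/619071 = -2060431/673314 - 83059/619071 = -443825955709/138943057098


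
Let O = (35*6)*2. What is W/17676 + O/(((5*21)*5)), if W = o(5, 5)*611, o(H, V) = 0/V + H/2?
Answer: 156683/176760 ≈ 0.88642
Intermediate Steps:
o(H, V) = H/2 (o(H, V) = 0 + H*(½) = 0 + H/2 = H/2)
W = 3055/2 (W = ((½)*5)*611 = (5/2)*611 = 3055/2 ≈ 1527.5)
O = 420 (O = 210*2 = 420)
W/17676 + O/(((5*21)*5)) = (3055/2)/17676 + 420/(((5*21)*5)) = (3055/2)*(1/17676) + 420/((105*5)) = 3055/35352 + 420/525 = 3055/35352 + 420*(1/525) = 3055/35352 + ⅘ = 156683/176760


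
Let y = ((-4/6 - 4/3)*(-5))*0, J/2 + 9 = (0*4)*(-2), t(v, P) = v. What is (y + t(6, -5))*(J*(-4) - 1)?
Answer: 426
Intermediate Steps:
J = -18 (J = -18 + 2*((0*4)*(-2)) = -18 + 2*(0*(-2)) = -18 + 2*0 = -18 + 0 = -18)
y = 0 (y = ((-4*⅙ - 4*⅓)*(-5))*0 = ((-⅔ - 4/3)*(-5))*0 = -2*(-5)*0 = 10*0 = 0)
(y + t(6, -5))*(J*(-4) - 1) = (0 + 6)*(-18*(-4) - 1) = 6*(72 - 1) = 6*71 = 426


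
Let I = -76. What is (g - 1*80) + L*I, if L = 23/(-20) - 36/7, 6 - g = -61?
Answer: 16284/35 ≈ 465.26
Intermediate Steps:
g = 67 (g = 6 - 1*(-61) = 6 + 61 = 67)
L = -881/140 (L = 23*(-1/20) - 36*1/7 = -23/20 - 36/7 = -881/140 ≈ -6.2929)
(g - 1*80) + L*I = (67 - 1*80) - 881/140*(-76) = (67 - 80) + 16739/35 = -13 + 16739/35 = 16284/35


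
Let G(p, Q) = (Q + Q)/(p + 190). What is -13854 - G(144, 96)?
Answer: -2313714/167 ≈ -13855.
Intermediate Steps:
G(p, Q) = 2*Q/(190 + p) (G(p, Q) = (2*Q)/(190 + p) = 2*Q/(190 + p))
-13854 - G(144, 96) = -13854 - 2*96/(190 + 144) = -13854 - 2*96/334 = -13854 - 1*96/167 = -13854 - 96/167 = -2313714/167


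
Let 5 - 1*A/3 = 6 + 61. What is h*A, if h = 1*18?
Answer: -3348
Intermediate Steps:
h = 18
A = -186 (A = 15 - 3*(6 + 61) = 15 - 3*67 = 15 - 201 = -186)
h*A = 18*(-186) = -3348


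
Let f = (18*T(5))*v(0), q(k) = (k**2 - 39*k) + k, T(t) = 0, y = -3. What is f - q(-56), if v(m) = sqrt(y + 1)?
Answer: -5264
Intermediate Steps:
v(m) = I*sqrt(2) (v(m) = sqrt(-3 + 1) = sqrt(-2) = I*sqrt(2))
q(k) = k**2 - 38*k
f = 0 (f = (18*0)*(I*sqrt(2)) = 0*(I*sqrt(2)) = 0)
f - q(-56) = 0 - (-56)*(-38 - 56) = 0 - (-56)*(-94) = 0 - 1*5264 = 0 - 5264 = -5264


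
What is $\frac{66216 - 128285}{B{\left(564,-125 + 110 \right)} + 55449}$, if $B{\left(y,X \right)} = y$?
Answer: $- \frac{62069}{56013} \approx -1.1081$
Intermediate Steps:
$\frac{66216 - 128285}{B{\left(564,-125 + 110 \right)} + 55449} = \frac{66216 - 128285}{564 + 55449} = - \frac{62069}{56013}$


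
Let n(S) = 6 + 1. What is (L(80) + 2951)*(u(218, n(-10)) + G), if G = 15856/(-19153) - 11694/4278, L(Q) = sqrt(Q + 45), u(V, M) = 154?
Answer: 6062543787131/13656089 + 10272015905*sqrt(5)/13656089 ≈ 4.4563e+5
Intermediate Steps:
n(S) = 7
L(Q) = sqrt(45 + Q)
G = -48634525/13656089 (G = 15856*(-1/19153) - 11694*1/4278 = -15856/19153 - 1949/713 = -48634525/13656089 ≈ -3.5614)
(L(80) + 2951)*(u(218, n(-10)) + G) = (sqrt(45 + 80) + 2951)*(154 - 48634525/13656089) = (sqrt(125) + 2951)*(2054403181/13656089) = (5*sqrt(5) + 2951)*(2054403181/13656089) = (2951 + 5*sqrt(5))*(2054403181/13656089) = 6062543787131/13656089 + 10272015905*sqrt(5)/13656089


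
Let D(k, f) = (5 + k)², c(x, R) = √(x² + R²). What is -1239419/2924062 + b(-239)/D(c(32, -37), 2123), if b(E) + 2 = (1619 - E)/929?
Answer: -1239419/2924062 ≈ -0.42387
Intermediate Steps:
b(E) = -239/929 - E/929 (b(E) = -2 + (1619 - E)/929 = -2 + (1619 - E)*(1/929) = -2 + (1619/929 - E/929) = -239/929 - E/929)
c(x, R) = √(R² + x²)
-1239419/2924062 + b(-239)/D(c(32, -37), 2123) = -1239419/2924062 + (-239/929 - 1/929*(-239))/((5 + √((-37)² + 32²))²) = -1239419*1/2924062 + (-239/929 + 239/929)/((5 + √(1369 + 1024))²) = -1239419/2924062 + 0/((5 + √2393)²) = -1239419/2924062 + 0/(5 + √2393)² = -1239419/2924062 + 0 = -1239419/2924062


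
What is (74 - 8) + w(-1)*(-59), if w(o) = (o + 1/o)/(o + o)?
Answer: 7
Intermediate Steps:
w(o) = (o + 1/o)/(2*o) (w(o) = (o + 1/o)/((2*o)) = (o + 1/o)*(1/(2*o)) = (o + 1/o)/(2*o))
(74 - 8) + w(-1)*(-59) = (74 - 8) + ((½)*(1 + (-1)²)/(-1)²)*(-59) = 66 + ((½)*1*(1 + 1))*(-59) = 66 + ((½)*1*2)*(-59) = 66 + 1*(-59) = 66 - 59 = 7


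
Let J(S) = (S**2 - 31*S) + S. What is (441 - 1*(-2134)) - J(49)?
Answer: 1644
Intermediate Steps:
J(S) = S**2 - 30*S
(441 - 1*(-2134)) - J(49) = (441 - 1*(-2134)) - 49*(-30 + 49) = (441 + 2134) - 49*19 = 2575 - 1*931 = 2575 - 931 = 1644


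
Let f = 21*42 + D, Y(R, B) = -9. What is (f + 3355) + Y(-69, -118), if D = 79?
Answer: 4307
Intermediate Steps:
f = 961 (f = 21*42 + 79 = 882 + 79 = 961)
(f + 3355) + Y(-69, -118) = (961 + 3355) - 9 = 4316 - 9 = 4307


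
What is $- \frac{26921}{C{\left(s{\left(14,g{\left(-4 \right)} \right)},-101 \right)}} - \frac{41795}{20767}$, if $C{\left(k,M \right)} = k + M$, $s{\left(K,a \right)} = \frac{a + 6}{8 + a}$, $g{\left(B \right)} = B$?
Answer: $\frac{1109736019}{4174167} \approx 265.86$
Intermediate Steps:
$s{\left(K,a \right)} = \frac{6 + a}{8 + a}$
$C{\left(k,M \right)} = M + k$
$- \frac{26921}{C{\left(s{\left(14,g{\left(-4 \right)} \right)},-101 \right)}} - \frac{41795}{20767} = - \frac{26921}{-101 + \frac{6 - 4}{8 - 4}} - \frac{41795}{20767} = - \frac{26921}{-101 + \frac{1}{4} \cdot 2} - \frac{41795}{20767} = - \frac{26921}{-101 + \frac{1}{2}} - \frac{41795}{20767} = - \frac{26921}{- \frac{201}{2}} - \frac{41795}{20767} = \left(-26921\right) \left(- \frac{2}{201}\right) - \frac{41795}{20767} = \frac{53842}{201} - \frac{41795}{20767} = \frac{1109736019}{4174167}$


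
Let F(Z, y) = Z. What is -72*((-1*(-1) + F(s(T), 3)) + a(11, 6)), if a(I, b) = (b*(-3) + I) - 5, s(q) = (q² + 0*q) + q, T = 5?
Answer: -1368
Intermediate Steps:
s(q) = q + q² (s(q) = (q² + 0) + q = q² + q = q + q²)
a(I, b) = -5 + I - 3*b (a(I, b) = (-3*b + I) - 5 = (I - 3*b) - 5 = -5 + I - 3*b)
-72*((-1*(-1) + F(s(T), 3)) + a(11, 6)) = -72*((-1*(-1) + 5*(1 + 5)) + (-5 + 11 - 3*6)) = -72*((1 + 5*6) + (-5 + 11 - 18)) = -72*((1 + 30) - 12) = -72*(31 - 12) = -72*19 = -1368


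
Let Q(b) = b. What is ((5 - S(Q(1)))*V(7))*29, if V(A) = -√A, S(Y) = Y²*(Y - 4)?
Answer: -232*√7 ≈ -613.81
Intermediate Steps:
S(Y) = Y²*(-4 + Y)
((5 - S(Q(1)))*V(7))*29 = ((5 - 1²*(-4 + 1))*(-√7))*29 = ((5 - (-3))*(-√7))*29 = ((5 - 1*(-3))*(-√7))*29 = ((5 + 3)*(-√7))*29 = (8*(-√7))*29 = -8*√7*29 = -232*√7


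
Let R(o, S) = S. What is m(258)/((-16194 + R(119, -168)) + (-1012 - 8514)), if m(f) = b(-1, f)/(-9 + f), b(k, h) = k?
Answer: 1/6446112 ≈ 1.5513e-7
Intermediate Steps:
m(f) = -1/(-9 + f)
m(258)/((-16194 + R(119, -168)) + (-1012 - 8514)) = (-1/(-9 + 258))/((-16194 - 168) + (-1012 - 8514)) = (-1/249)/(-16362 - 9526) = -1*1/249/(-25888) = -1/249*(-1/25888) = 1/6446112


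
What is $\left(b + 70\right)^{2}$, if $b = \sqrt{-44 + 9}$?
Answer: $\left(70 + i \sqrt{35}\right)^{2} \approx 4865.0 + 828.25 i$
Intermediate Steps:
$b = i \sqrt{35}$ ($b = \sqrt{-35} = i \sqrt{35} \approx 5.9161 i$)
$\left(b + 70\right)^{2} = \left(i \sqrt{35} + 70\right)^{2} = \left(70 + i \sqrt{35}\right)^{2}$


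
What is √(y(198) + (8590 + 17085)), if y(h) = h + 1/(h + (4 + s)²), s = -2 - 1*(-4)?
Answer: √157411358/78 ≈ 160.85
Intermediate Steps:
s = 2 (s = -2 + 4 = 2)
y(h) = h + 1/(36 + h) (y(h) = h + 1/(h + (4 + 2)²) = h + 1/(h + 6²) = h + 1/(h + 36) = h + 1/(36 + h))
√(y(198) + (8590 + 17085)) = √((1 + 198² + 36*198)/(36 + 198) + (8590 + 17085)) = √((1 + 39204 + 7128)/234 + 25675) = √((1/234)*46333 + 25675) = √(46333/234 + 25675) = √(6054283/234) = √157411358/78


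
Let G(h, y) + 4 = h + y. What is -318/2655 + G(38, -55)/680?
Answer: -18133/120360 ≈ -0.15066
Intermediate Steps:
G(h, y) = -4 + h + y (G(h, y) = -4 + (h + y) = -4 + h + y)
-318/2655 + G(38, -55)/680 = -318/2655 + (-4 + 38 - 55)/680 = -318*1/2655 - 21*1/680 = -106/885 - 21/680 = -18133/120360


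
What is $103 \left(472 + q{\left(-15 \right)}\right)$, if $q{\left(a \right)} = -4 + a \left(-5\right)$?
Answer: $55929$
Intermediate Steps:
$q{\left(a \right)} = -4 - 5 a$
$103 \left(472 + q{\left(-15 \right)}\right) = 103 \left(472 - -71\right) = 103 \left(472 + \left(-4 + 75\right)\right) = 103 \left(472 + 71\right) = 103 \cdot 543 = 55929$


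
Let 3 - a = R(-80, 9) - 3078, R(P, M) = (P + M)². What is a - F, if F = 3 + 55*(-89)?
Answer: 2932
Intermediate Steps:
R(P, M) = (M + P)²
F = -4892 (F = 3 - 4895 = -4892)
a = -1960 (a = 3 - ((9 - 80)² - 3078) = 3 - ((-71)² - 3078) = 3 - (5041 - 3078) = 3 - 1*1963 = 3 - 1963 = -1960)
a - F = -1960 - 1*(-4892) = -1960 + 4892 = 2932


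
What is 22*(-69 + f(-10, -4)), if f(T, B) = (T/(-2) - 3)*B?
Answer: -1694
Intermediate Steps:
f(T, B) = B*(-3 - T/2) (f(T, B) = (T*(-½) - 3)*B = (-T/2 - 3)*B = (-3 - T/2)*B = B*(-3 - T/2))
22*(-69 + f(-10, -4)) = 22*(-69 - ½*(-4)*(6 - 10)) = 22*(-69 - ½*(-4)*(-4)) = 22*(-69 - 8) = 22*(-77) = -1694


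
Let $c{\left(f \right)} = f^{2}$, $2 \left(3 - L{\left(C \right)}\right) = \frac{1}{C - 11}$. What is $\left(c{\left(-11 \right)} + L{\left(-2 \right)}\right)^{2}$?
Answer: $\frac{10400625}{676} \approx 15386.0$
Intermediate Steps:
$L{\left(C \right)} = 3 - \frac{1}{2 \left(-11 + C\right)}$ ($L{\left(C \right)} = 3 - \frac{1}{2 \left(C - 11\right)} = 3 - \frac{1}{2 \left(-11 + C\right)}$)
$\left(c{\left(-11 \right)} + L{\left(-2 \right)}\right)^{2} = \left(\left(-11\right)^{2} + \frac{-67 + 6 \left(-2\right)}{2 \left(-11 - 2\right)}\right)^{2} = \left(121 + \frac{-67 - 12}{2 \left(-13\right)}\right)^{2} = \left(121 + \frac{1}{2} \left(- \frac{1}{13}\right) \left(-79\right)\right)^{2} = \left(121 + \frac{79}{26}\right)^{2} = \left(\frac{3225}{26}\right)^{2} = \frac{10400625}{676}$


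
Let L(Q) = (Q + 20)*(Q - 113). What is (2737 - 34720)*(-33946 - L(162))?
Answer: 1370919312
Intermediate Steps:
L(Q) = (-113 + Q)*(20 + Q) (L(Q) = (20 + Q)*(-113 + Q) = (-113 + Q)*(20 + Q))
(2737 - 34720)*(-33946 - L(162)) = (2737 - 34720)*(-33946 - (-2260 + 162² - 93*162)) = -31983*(-33946 - (-2260 + 26244 - 15066)) = -31983*(-33946 - 1*8918) = -31983*(-33946 - 8918) = -31983*(-42864) = 1370919312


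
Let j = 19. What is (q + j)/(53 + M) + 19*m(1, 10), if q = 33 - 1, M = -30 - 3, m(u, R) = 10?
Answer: 3851/20 ≈ 192.55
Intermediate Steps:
M = -33
q = 32
(q + j)/(53 + M) + 19*m(1, 10) = (32 + 19)/(53 - 33) + 19*10 = 51/20 + 190 = 3851/20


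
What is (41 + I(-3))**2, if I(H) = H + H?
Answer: 1225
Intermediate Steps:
I(H) = 2*H
(41 + I(-3))**2 = (41 + 2*(-3))**2 = (41 - 6)**2 = 35**2 = 1225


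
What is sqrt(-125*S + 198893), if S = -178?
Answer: sqrt(221143) ≈ 470.26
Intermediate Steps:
sqrt(-125*S + 198893) = sqrt(-125*(-178) + 198893) = sqrt(22250 + 198893) = sqrt(221143)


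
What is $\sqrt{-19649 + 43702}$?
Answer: $\sqrt{24053} \approx 155.09$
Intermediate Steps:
$\sqrt{-19649 + 43702} = \sqrt{24053}$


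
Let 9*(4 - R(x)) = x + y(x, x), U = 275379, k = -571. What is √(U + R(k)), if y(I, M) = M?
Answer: √2479589/3 ≈ 524.89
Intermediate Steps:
R(x) = 4 - 2*x/9 (R(x) = 4 - (x + x)/9 = 4 - 2*x/9)
√(U + R(k)) = √(275379 + (4 - 2/9*(-571))) = √(275379 + (4 + 1142/9)) = √(275379 + 1178/9) = √(2479589/9) = √2479589/3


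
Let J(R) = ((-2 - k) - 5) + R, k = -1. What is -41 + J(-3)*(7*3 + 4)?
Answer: -266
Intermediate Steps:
J(R) = -6 + R (J(R) = ((-2 - 1*(-1)) - 5) + R = ((-2 + 1) - 5) + R = (-1 - 5) + R = -6 + R)
-41 + J(-3)*(7*3 + 4) = -41 + (-6 - 3)*(7*3 + 4) = -41 - 9*(21 + 4) = -41 - 9*25 = -41 - 225 = -266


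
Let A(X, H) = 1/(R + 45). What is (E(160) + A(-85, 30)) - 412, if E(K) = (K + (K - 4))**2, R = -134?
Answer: 8850515/89 ≈ 99444.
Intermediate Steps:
E(K) = (-4 + 2*K)**2 (E(K) = (K + (-4 + K))**2 = (-4 + 2*K)**2)
A(X, H) = -1/89 (A(X, H) = 1/(-134 + 45) = 1/(-89) = -1/89)
(E(160) + A(-85, 30)) - 412 = (4*(-2 + 160)**2 - 1/89) - 412 = (4*158**2 - 1/89) - 412 = (4*24964 - 1/89) - 412 = (99856 - 1/89) - 412 = 8887183/89 - 412 = 8850515/89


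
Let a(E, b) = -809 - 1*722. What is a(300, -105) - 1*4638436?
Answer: -4639967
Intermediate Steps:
a(E, b) = -1531 (a(E, b) = -809 - 722 = -1531)
a(300, -105) - 1*4638436 = -1531 - 1*4638436 = -1531 - 4638436 = -4639967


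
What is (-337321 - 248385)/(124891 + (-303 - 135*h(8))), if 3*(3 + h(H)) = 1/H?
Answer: -4685648/999899 ≈ -4.6861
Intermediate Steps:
h(H) = -3 + 1/(3*H)
(-337321 - 248385)/(124891 + (-303 - 135*h(8))) = (-337321 - 248385)/(124891 + (-303 - 135*(-3 + (1/3)/8))) = -585706/(124891 + (-303 - 135*(-3 + (1/3)*(1/8)))) = -585706/(124891 + (-303 - 135*(-3 + 1/24))) = -585706/(124891 + (-303 - 135*(-71/24))) = -585706/(124891 + (-303 + 3195/8)) = -585706/(124891 + 771/8) = -585706/999899/8 = -585706*8/999899 = -4685648/999899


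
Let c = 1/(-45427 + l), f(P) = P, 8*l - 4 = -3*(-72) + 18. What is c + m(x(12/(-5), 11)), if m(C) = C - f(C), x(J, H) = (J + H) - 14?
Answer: -4/181589 ≈ -2.2028e-5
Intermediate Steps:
l = 119/4 (l = 1/2 + (-3*(-72) + 18)/8 = 1/2 + (216 + 18)/8 = 1/2 + (1/8)*234 = 1/2 + 117/4 = 119/4 ≈ 29.750)
x(J, H) = -14 + H + J (x(J, H) = (H + J) - 14 = -14 + H + J)
m(C) = 0 (m(C) = C - C = 0)
c = -4/181589 (c = 1/(-45427 + 119/4) = 1/(-181589/4) = -4/181589 ≈ -2.2028e-5)
c + m(x(12/(-5), 11)) = -4/181589 + 0 = -4/181589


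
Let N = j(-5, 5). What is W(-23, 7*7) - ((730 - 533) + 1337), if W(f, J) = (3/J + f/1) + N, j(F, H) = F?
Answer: -76535/49 ≈ -1561.9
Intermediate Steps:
N = -5
W(f, J) = -5 + f + 3/J (W(f, J) = (3/J + f/1) - 5 = (3/J + f*1) - 5 = (3/J + f) - 5 = (f + 3/J) - 5 = -5 + f + 3/J)
W(-23, 7*7) - ((730 - 533) + 1337) = (-5 - 23 + 3/((7*7))) - ((730 - 533) + 1337) = (-5 - 23 + 3/49) - (197 + 1337) = (-5 - 23 + 3*(1/49)) - 1*1534 = (-5 - 23 + 3/49) - 1534 = -1369/49 - 1534 = -76535/49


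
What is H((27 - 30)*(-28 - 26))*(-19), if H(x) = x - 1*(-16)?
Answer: -3382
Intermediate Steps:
H(x) = 16 + x (H(x) = x + 16 = 16 + x)
H((27 - 30)*(-28 - 26))*(-19) = (16 + (27 - 30)*(-28 - 26))*(-19) = (16 - 3*(-54))*(-19) = (16 + 162)*(-19) = 178*(-19) = -3382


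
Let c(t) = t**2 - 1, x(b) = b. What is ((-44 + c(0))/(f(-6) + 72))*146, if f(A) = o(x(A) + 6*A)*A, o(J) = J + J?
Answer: -365/32 ≈ -11.406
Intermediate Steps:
o(J) = 2*J
c(t) = -1 + t**2
f(A) = 14*A**2 (f(A) = (2*(A + 6*A))*A = (2*(7*A))*A = (14*A)*A = 14*A**2)
((-44 + c(0))/(f(-6) + 72))*146 = ((-44 + (-1 + 0**2))/(14*(-6)**2 + 72))*146 = ((-44 + (-1 + 0))/(14*36 + 72))*146 = ((-44 - 1)/(504 + 72))*146 = -45/576*146 = -45*1/576*146 = -5/64*146 = -365/32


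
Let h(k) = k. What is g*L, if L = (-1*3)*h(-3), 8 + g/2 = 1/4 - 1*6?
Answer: -495/2 ≈ -247.50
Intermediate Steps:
g = -55/2 (g = -16 + 2*(1/4 - 1*6) = -16 + 2*(1*(¼) - 6) = -16 + 2*(¼ - 6) = -16 + 2*(-23/4) = -16 - 23/2 = -55/2 ≈ -27.500)
L = 9 (L = -1*3*(-3) = -3*(-3) = 9)
g*L = -55/2*9 = -495/2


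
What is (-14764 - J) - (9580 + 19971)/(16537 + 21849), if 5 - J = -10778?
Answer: -980676693/38386 ≈ -25548.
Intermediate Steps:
J = 10783 (J = 5 - 1*(-10778) = 5 + 10778 = 10783)
(-14764 - J) - (9580 + 19971)/(16537 + 21849) = (-14764 - 1*10783) - (9580 + 19971)/(16537 + 21849) = (-14764 - 10783) - 29551/38386 = -25547 - 29551/38386 = -980676693/38386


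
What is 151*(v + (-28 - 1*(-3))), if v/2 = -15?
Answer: -8305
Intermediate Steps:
v = -30 (v = 2*(-15) = -30)
151*(v + (-28 - 1*(-3))) = 151*(-30 + (-28 - 1*(-3))) = 151*(-30 + (-28 + 3)) = 151*(-30 - 25) = 151*(-55) = -8305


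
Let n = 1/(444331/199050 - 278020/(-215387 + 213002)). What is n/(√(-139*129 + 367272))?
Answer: 10549650*√349341/437837695754963 ≈ 1.4241e-5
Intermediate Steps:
n = 31648950/3759974029 (n = 1/(444331*(1/199050) - 278020/(-2385)) = 1/(444331/199050 - 278020*(-1/2385)) = 1/(444331/199050 + 55604/477) = 1/(3759974029/31648950) = 31648950/3759974029 ≈ 0.0084173)
n/(√(-139*129 + 367272)) = 31648950/(3759974029*(√(-139*129 + 367272))) = 31648950/(3759974029*(√(-17931 + 367272))) = 31648950/(3759974029*(√349341)) = 31648950*(√349341/349341)/3759974029 = 10549650*√349341/437837695754963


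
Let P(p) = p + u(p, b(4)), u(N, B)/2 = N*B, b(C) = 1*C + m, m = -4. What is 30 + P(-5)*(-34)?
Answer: 200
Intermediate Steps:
b(C) = -4 + C (b(C) = 1*C - 4 = C - 4 = -4 + C)
u(N, B) = 2*B*N (u(N, B) = 2*(N*B) = 2*(B*N) = 2*B*N)
P(p) = p (P(p) = p + 2*(-4 + 4)*p = p + 2*0*p = p + 0 = p)
30 + P(-5)*(-34) = 30 - 5*(-34) = 30 + 170 = 200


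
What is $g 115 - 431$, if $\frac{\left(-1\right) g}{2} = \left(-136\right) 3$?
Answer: $93409$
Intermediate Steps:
$g = 816$ ($g = - 2 \left(\left(-136\right) 3\right) = \left(-2\right) \left(-408\right) = 816$)
$g 115 - 431 = 816 \cdot 115 - 431 = 93840 - 431 = 93409$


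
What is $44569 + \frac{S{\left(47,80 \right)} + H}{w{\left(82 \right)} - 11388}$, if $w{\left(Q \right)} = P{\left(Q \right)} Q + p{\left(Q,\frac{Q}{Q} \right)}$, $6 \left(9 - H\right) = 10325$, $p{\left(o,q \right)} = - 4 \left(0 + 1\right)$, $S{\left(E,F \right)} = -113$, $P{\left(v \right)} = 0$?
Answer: $\frac{3046391237}{68352} \approx 44569.0$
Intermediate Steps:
$p{\left(o,q \right)} = -4$ ($p{\left(o,q \right)} = \left(-4\right) 1 = -4$)
$H = - \frac{10271}{6}$ ($H = 9 - \frac{10325}{6} = - \frac{10271}{6} \approx -1711.8$)
$w{\left(Q \right)} = -4$ ($w{\left(Q \right)} = 0 Q - 4 = 0 - 4 = -4$)
$44569 + \frac{S{\left(47,80 \right)} + H}{w{\left(82 \right)} - 11388} = 44569 + \frac{-113 - \frac{10271}{6}}{-4 - 11388} = 44569 - \frac{10949}{6 \left(-11392\right)} = 44569 - - \frac{10949}{68352} = 44569 + \frac{10949}{68352} = \frac{3046391237}{68352}$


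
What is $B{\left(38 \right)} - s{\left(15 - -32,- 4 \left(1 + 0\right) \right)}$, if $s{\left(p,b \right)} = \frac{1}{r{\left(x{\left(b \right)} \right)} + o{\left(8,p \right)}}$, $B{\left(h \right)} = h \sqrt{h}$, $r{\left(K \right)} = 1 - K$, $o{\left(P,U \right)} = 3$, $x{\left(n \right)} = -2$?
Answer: $- \frac{1}{6} + 38 \sqrt{38} \approx 234.08$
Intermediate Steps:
$B{\left(h \right)} = h^{\frac{3}{2}}$
$s{\left(p,b \right)} = \frac{1}{6}$ ($s{\left(p,b \right)} = \frac{1}{\left(1 - -2\right) + 3} = \frac{1}{\left(1 + 2\right) + 3} = \frac{1}{3 + 3} = \frac{1}{6}$)
$B{\left(38 \right)} - s{\left(15 - -32,- 4 \left(1 + 0\right) \right)} = 38^{\frac{3}{2}} - \frac{1}{6} = 38 \sqrt{38} - \frac{1}{6} = - \frac{1}{6} + 38 \sqrt{38}$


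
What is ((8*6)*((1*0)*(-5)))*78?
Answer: 0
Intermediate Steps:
((8*6)*((1*0)*(-5)))*78 = (48*(0*(-5)))*78 = (48*0)*78 = 0*78 = 0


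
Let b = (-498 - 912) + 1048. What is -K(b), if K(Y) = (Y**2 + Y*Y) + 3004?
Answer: -265092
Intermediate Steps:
b = -362 (b = -1410 + 1048 = -362)
K(Y) = 3004 + 2*Y**2 (K(Y) = (Y**2 + Y**2) + 3004 = 2*Y**2 + 3004 = 3004 + 2*Y**2)
-K(b) = -(3004 + 2*(-362)**2) = -(3004 + 2*131044) = -(3004 + 262088) = -1*265092 = -265092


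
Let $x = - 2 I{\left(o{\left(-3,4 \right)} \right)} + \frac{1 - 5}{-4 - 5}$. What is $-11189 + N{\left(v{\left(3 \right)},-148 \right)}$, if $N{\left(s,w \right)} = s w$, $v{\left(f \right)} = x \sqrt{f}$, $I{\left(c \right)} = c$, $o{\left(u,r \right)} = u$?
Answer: $-11189 - \frac{8584 \sqrt{3}}{9} \approx -12841.0$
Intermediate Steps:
$x = \frac{58}{9}$ ($x = \left(-2\right) \left(-3\right) + \frac{1 - 5}{-4 - 5} = 6 - \frac{4}{-9} = 6 - - \frac{4}{9} = 6 + \frac{4}{9} = \frac{58}{9} \approx 6.4444$)
$v{\left(f \right)} = \frac{58 \sqrt{f}}{9}$
$-11189 + N{\left(v{\left(3 \right)},-148 \right)} = -11189 + \frac{58 \sqrt{3}}{9} \left(-148\right) = -11189 - \frac{8584 \sqrt{3}}{9}$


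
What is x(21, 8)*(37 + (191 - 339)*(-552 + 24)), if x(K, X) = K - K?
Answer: 0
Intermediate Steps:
x(K, X) = 0
x(21, 8)*(37 + (191 - 339)*(-552 + 24)) = 0*(37 + (191 - 339)*(-552 + 24)) = 0*(37 - 148*(-528)) = 0*(37 + 78144) = 0*78181 = 0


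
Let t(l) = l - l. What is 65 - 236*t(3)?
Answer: 65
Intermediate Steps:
t(l) = 0
65 - 236*t(3) = 65 - 236*0 = 65 + 0 = 65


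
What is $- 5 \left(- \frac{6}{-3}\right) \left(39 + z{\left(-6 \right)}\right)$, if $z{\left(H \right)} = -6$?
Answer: $-330$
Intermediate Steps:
$- 5 \left(- \frac{6}{-3}\right) \left(39 + z{\left(-6 \right)}\right) = - 5 \left(- \frac{6}{-3}\right) \left(39 - 6\right) = - 5 \left(\left(-6\right) \left(- \frac{1}{3}\right)\right) 33 = \left(-5\right) 2 \cdot 33 = \left(-10\right) 33 = -330$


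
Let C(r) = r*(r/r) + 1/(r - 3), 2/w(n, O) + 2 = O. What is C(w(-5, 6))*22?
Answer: 11/5 ≈ 2.2000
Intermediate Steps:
w(n, O) = 2/(-2 + O)
C(r) = r + 1/(-3 + r) (C(r) = r*1 + 1/(-3 + r) = r + 1/(-3 + r))
C(w(-5, 6))*22 = ((1 + (2/(-2 + 6))² - 6/(-2 + 6))/(-3 + 2/(-2 + 6)))*22 = ((1 + (2/4)² - 6/4)/(-3 + 2/4))*22 = ((1 + (2*(¼))² - 6/4)/(-3 + 2*(¼)))*22 = ((1 + (½)² - 3*½)/(-3 + ½))*22 = ((1 + ¼ - 3/2)/(-5/2))*22 = -⅖*(-¼)*22 = (⅒)*22 = 11/5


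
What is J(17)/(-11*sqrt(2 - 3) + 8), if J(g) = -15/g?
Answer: -24/629 - 33*I/629 ≈ -0.038156 - 0.052464*I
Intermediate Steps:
J(17)/(-11*sqrt(2 - 3) + 8) = (-15/17)/(-11*sqrt(2 - 3) + 8) = (-15*1/17)/(-11*I + 8) = -15/(17*(-11*I + 8)) = -15*(8 + 11*I)/185/17 = -3*(8 + 11*I)/629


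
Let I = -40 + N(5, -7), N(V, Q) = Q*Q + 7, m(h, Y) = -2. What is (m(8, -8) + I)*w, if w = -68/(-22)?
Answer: 476/11 ≈ 43.273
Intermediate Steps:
N(V, Q) = 7 + Q**2 (N(V, Q) = Q**2 + 7 = 7 + Q**2)
I = 16 (I = -40 + (7 + (-7)**2) = -40 + (7 + 49) = -40 + 56 = 16)
w = 34/11 (w = -68*(-1/22) = 34/11 ≈ 3.0909)
(m(8, -8) + I)*w = (-2 + 16)*(34/11) = 14*(34/11) = 476/11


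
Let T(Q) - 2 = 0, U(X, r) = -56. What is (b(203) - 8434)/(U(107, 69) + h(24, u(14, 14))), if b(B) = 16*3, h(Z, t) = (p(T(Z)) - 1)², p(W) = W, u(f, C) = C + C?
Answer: 8386/55 ≈ 152.47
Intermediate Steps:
T(Q) = 2 (T(Q) = 2 + 0 = 2)
u(f, C) = 2*C
h(Z, t) = 1 (h(Z, t) = (2 - 1)² = 1² = 1)
b(B) = 48
(b(203) - 8434)/(U(107, 69) + h(24, u(14, 14))) = (48 - 8434)/(-56 + 1) = -8386/(-55) = -8386*(-1/55) = 8386/55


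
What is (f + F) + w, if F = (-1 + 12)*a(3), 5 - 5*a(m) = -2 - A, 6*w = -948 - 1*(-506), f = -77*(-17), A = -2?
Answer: 3739/3 ≈ 1246.3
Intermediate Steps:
f = 1309
w = -221/3 (w = (-948 - 1*(-506))/6 = (-948 + 506)/6 = (⅙)*(-442) = -221/3 ≈ -73.667)
a(m) = 1 (a(m) = 1 - (-2 - 1*(-2))/5 = 1 - (-2 + 2)/5 = 1 - ⅕*0 = 1 + 0 = 1)
F = 11 (F = (-1 + 12)*1 = 11*1 = 11)
(f + F) + w = (1309 + 11) - 221/3 = 1320 - 221/3 = 3739/3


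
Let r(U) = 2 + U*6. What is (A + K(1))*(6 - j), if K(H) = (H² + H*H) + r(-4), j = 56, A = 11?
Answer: 450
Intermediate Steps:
r(U) = 2 + 6*U
K(H) = -22 + 2*H² (K(H) = (H² + H*H) + (2 + 6*(-4)) = (H² + H²) + (2 - 24) = 2*H² - 22 = -22 + 2*H²)
(A + K(1))*(6 - j) = (11 + (-22 + 2*1²))*(6 - 1*56) = (11 + (-22 + 2*1))*(6 - 56) = (11 + (-22 + 2))*(-50) = (11 - 20)*(-50) = -9*(-50) = 450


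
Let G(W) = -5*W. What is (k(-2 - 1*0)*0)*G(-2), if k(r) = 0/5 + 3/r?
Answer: 0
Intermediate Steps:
k(r) = 3/r (k(r) = 0*(⅕) + 3/r = 0 + 3/r = 3/r)
(k(-2 - 1*0)*0)*G(-2) = ((3/(-2 - 1*0))*0)*(-5*(-2)) = ((3/(-2 + 0))*0)*10 = ((3/(-2))*0)*10 = ((3*(-½))*0)*10 = -3/2*0*10 = 0*10 = 0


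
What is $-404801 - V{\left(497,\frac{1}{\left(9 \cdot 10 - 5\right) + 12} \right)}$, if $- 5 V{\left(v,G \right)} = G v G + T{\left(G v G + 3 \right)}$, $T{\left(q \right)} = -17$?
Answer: $- \frac{19044022501}{47045} \approx -4.048 \cdot 10^{5}$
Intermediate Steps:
$V{\left(v,G \right)} = \frac{17}{5} - \frac{v G^{2}}{5}$ ($V{\left(v,G \right)} = - \frac{G v G - 17}{5} = - \frac{v G^{2} - 17}{5} = - \frac{-17 + v G^{2}}{5} = \frac{17}{5} - \frac{v G^{2}}{5}$)
$-404801 - V{\left(497,\frac{1}{\left(9 \cdot 10 - 5\right) + 12} \right)} = -404801 - \left(\frac{17}{5} - \frac{497 \left(\frac{1}{\left(9 \cdot 10 - 5\right) + 12}\right)^{2}}{5}\right) = -404801 - \left(\frac{17}{5} - \frac{497 \left(\frac{1}{\left(90 - 5\right) + 12}\right)^{2}}{5}\right) = -404801 - \left(\frac{17}{5} - \frac{497 \left(\frac{1}{85 + 12}\right)^{2}}{5}\right) = -404801 - \left(\frac{17}{5} - \frac{497 \left(\frac{1}{97}\right)^{2}}{5}\right) = -404801 - \left(\frac{17}{5} - \frac{497}{5 \cdot 9409}\right) = -404801 - \left(\frac{17}{5} - \frac{497}{5} \cdot \frac{1}{9409}\right) = -404801 - \left(\frac{17}{5} - \frac{497}{47045}\right) = -404801 - \frac{159456}{47045} = - \frac{19044022501}{47045}$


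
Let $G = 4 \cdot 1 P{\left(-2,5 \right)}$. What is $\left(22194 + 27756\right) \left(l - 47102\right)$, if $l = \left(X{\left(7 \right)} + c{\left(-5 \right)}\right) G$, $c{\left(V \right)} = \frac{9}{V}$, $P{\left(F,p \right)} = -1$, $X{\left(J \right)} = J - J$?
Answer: $-2352385260$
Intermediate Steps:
$X{\left(J \right)} = 0$
$G = -4$ ($G = 4 \cdot 1 \left(-1\right) = 4 \left(-1\right) = -4$)
$l = \frac{36}{5}$ ($l = \left(0 + \frac{9}{-5}\right) \left(-4\right) = \left(0 + 9 \left(- \frac{1}{5}\right)\right) \left(-4\right) = \left(0 - \frac{9}{5}\right) \left(-4\right) = \left(- \frac{9}{5}\right) \left(-4\right) = \frac{36}{5} \approx 7.2$)
$\left(22194 + 27756\right) \left(l - 47102\right) = \left(22194 + 27756\right) \left(\frac{36}{5} - 47102\right) = 49950 \left(- \frac{235474}{5}\right) = -2352385260$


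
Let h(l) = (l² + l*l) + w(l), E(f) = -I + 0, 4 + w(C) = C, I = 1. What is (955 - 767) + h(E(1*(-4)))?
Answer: 185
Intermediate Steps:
w(C) = -4 + C
E(f) = -1 (E(f) = -1*1 + 0 = -1 + 0 = -1)
h(l) = -4 + l + 2*l² (h(l) = (l² + l*l) + (-4 + l) = (l² + l²) + (-4 + l) = 2*l² + (-4 + l) = -4 + l + 2*l²)
(955 - 767) + h(E(1*(-4))) = (955 - 767) + (-4 - 1 + 2*(-1)²) = 188 + (-4 - 1 + 2*1) = 188 + (-4 - 1 + 2) = 188 - 3 = 185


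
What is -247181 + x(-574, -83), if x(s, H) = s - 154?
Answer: -247909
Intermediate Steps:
x(s, H) = -154 + s
-247181 + x(-574, -83) = -247181 + (-154 - 574) = -247181 - 728 = -247909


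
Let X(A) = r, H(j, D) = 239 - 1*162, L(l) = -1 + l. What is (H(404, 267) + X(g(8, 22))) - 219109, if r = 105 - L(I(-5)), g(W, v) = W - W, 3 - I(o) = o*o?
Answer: -218904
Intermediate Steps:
I(o) = 3 - o² (I(o) = 3 - o*o = 3 - o²)
g(W, v) = 0
r = 128 (r = 105 - (-1 + (3 - 1*(-5)²)) = 105 - (-1 + (3 - 1*25)) = 105 - (-1 + (3 - 25)) = 105 - (-1 - 22) = 105 - 1*(-23) = 105 + 23 = 128)
H(j, D) = 77 (H(j, D) = 239 - 162 = 77)
X(A) = 128
(H(404, 267) + X(g(8, 22))) - 219109 = (77 + 128) - 219109 = 205 - 219109 = -218904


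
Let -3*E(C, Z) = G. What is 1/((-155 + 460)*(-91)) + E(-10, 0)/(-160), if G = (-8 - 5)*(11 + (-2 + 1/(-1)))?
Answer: -14435/66612 ≈ -0.21670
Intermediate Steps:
G = -104 (G = -13*(11 + (-2 - 1)) = -13*(11 - 3) = -13*8 = -104)
E(C, Z) = 104/3 (E(C, Z) = -⅓*(-104) = 104/3)
1/((-155 + 460)*(-91)) + E(-10, 0)/(-160) = 1/((-155 + 460)*(-91)) + (104/3)/(-160) = -1/91/305 + (104/3)*(-1/160) = (1/305)*(-1/91) - 13/60 = -1/27755 - 13/60 = -14435/66612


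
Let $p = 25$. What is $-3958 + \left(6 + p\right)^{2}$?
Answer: $-2997$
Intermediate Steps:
$-3958 + \left(6 + p\right)^{2} = -3958 + \left(6 + 25\right)^{2} = -3958 + 31^{2} = -3958 + 961 = -2997$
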